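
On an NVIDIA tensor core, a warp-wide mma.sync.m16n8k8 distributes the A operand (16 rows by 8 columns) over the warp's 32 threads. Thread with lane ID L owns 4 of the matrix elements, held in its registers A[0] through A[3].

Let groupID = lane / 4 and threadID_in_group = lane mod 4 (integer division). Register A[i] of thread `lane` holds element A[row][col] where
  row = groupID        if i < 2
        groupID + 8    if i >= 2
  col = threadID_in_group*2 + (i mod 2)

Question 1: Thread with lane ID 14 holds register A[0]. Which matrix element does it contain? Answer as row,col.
L=14=>grp=14>>2=3, tig=14&3=2
[0]=>row 3+0=3  col 2·2+0=4

3,4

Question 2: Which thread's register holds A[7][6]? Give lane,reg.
r=7⇒gr=7,Rb=0  c=6⇒th=3,odd=0
L=7*4+3=31  i=0*2+0=0

31,0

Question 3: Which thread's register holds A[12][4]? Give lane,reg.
r=12->g=4,rb=1  c=4->t=2,b0=0
L=4*4+2=18  i=1*2+0=2

18,2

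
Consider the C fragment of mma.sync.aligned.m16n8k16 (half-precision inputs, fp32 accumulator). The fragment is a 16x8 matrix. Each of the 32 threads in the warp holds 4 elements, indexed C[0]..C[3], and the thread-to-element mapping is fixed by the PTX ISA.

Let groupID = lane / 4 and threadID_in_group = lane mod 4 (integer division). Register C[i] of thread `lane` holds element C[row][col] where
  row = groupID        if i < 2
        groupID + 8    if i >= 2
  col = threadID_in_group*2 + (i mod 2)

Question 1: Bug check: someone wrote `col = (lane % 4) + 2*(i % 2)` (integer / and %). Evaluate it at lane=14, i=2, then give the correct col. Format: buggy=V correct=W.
buggy=2 correct=4

`(lane % 4) + 2*(i % 2)`[14,2]→2
14: G=3,T=2
[2] (3+8,2*2+0) = (11,4)
col: 2 vs 4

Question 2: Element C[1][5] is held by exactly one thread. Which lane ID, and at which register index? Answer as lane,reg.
6,1

r=1->g=1,rb=0  c=5->t=2,b0=1
L=1*4+2=6  i=0*2+1=1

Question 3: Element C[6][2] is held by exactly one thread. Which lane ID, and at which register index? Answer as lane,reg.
25,0

r: 6->gid=6,r8=0  c: 2->tid=1,i&1=0
L=6*4+1=25  i=0*2+0=0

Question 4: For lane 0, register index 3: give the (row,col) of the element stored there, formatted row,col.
8,1

0: gr=0,th=0
[3] (0+8,0*2+1) = (8,1)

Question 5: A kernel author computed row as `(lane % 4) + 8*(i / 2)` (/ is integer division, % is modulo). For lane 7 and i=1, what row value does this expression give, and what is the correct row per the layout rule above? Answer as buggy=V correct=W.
`(lane % 4) + 8*(i / 2)`[7,1]->3
lane 7->7/4=1, 7 mod 4=3
i=1  r:1+0->1  c:2·3+1->7
row: 3 vs 1

buggy=3 correct=1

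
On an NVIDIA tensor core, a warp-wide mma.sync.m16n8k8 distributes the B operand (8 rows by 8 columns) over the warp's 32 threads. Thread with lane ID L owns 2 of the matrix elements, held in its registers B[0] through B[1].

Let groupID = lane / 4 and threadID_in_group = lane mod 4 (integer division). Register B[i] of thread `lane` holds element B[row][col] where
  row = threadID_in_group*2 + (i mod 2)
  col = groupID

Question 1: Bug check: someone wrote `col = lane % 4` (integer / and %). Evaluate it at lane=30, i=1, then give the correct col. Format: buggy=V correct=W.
buggy=2 correct=7

`lane % 4`[30,1]→2
lane 30: G=7 (30/4), T=2 (30%4)
i=1: r=2*2+1=5, c=G=7
col: 2 vs 7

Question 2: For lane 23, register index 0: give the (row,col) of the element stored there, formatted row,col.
L=23→G=23>>2=5, T=23&3=3
[0]→row 3·2+0=6  col G=5

6,5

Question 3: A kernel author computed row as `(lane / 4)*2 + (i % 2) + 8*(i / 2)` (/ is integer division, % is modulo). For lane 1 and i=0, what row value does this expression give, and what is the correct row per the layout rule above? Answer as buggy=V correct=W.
buggy=0 correct=2

`(lane / 4)*2 + (i % 2) + 8*(i / 2)`[1,0]->0
lane 1: gid=0 (1/4), tid=1 (1%4)
i=0: r=1*2+0=2, c=gid=0
row: 0 vs 2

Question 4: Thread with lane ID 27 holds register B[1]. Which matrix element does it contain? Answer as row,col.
L=27→G=27>>2=6, T=27&3=3
[1]→row 3·2+1=7  col G=6

7,6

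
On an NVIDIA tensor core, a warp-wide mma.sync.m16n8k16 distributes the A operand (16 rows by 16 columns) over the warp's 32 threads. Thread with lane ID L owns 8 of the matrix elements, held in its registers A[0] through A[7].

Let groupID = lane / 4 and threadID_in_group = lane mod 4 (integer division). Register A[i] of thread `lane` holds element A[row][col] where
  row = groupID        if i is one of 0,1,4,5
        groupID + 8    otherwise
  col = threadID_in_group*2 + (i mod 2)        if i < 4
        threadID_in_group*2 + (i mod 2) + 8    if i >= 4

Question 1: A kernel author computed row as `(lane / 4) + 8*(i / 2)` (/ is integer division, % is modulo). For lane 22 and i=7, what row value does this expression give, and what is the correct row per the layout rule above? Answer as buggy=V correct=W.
`(lane / 4) + 8*(i / 2)`[22,7]=>29
L=22=>grp=22>>2=5, tig=22&3=2
[7]=>row 5+8=13  col 2·2+1+8=13
row: 29 vs 13

buggy=29 correct=13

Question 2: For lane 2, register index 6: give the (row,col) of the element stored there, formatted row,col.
8,12

lane 2->2/4=0, 2 mod 4=2
i=6  r:0+8->8  c:2·2+0+8->12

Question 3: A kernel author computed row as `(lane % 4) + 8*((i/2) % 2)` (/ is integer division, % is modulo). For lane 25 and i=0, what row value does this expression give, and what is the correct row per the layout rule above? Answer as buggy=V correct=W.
buggy=1 correct=6

`(lane % 4) + 8*((i/2) % 2)`[25,0]→1
L=25→G=25>>2=6, T=25&3=1
[0]→row 6+0=6  col 1·2+0+0=2
row: 1 vs 6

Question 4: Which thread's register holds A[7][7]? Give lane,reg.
r=7->g=7,rb=0  c=7->cb=0,t=3,b0=1
L=7*4+3=31  i=0*4+0*2+1=1

31,1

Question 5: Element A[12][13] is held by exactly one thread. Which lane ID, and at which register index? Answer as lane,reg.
18,7

r=12->g=4,rb=1  c=13->cb=1,t=2,b0=1
L=4*4+2=18  i=1*4+1*2+1=7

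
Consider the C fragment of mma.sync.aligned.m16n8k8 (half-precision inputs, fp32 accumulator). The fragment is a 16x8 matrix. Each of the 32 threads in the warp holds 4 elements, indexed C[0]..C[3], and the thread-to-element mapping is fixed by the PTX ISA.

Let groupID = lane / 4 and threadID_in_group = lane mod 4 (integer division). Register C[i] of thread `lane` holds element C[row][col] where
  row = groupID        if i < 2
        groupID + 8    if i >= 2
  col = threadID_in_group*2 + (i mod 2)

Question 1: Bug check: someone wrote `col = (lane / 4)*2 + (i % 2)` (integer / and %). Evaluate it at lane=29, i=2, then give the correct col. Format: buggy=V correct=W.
`(lane / 4)*2 + (i % 2)`[29,2]→14
L=29→G=29>>2=7, T=29&3=1
[2]→row 7+8=15  col 1·2+0=2
col: 14 vs 2

buggy=14 correct=2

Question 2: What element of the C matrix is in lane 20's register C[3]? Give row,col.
lane 20: g=5 (20/4), t=0 (20%4)
i=3: r=5+8=13, c=0*2+1=1

13,1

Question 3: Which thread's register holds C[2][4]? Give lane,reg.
r=2->g=2,rb=0  c=4->t=2,b0=0
L=2*4+2=10  i=0*2+0=0

10,0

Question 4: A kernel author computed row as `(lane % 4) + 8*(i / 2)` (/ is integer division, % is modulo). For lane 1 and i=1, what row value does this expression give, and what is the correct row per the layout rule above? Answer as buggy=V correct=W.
buggy=1 correct=0

`(lane % 4) + 8*(i / 2)`[1,1]=>1
lane 1: grp=0 (1/4), tig=1 (1%4)
i=1: r=0+0=0, c=1*2+1=3
row: 1 vs 0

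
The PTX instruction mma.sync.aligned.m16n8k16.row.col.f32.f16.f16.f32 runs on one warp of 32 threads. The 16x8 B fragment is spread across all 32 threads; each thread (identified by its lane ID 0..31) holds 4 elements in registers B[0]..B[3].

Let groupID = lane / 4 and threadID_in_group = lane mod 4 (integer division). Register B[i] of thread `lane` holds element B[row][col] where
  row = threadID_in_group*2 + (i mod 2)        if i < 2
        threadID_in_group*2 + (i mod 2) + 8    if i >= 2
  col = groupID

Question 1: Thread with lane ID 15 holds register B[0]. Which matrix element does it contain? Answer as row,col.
lane 15: gr=3 (15/4), th=3 (15%4)
i=0: r=3*2+0+0=6, c=gr=3

6,3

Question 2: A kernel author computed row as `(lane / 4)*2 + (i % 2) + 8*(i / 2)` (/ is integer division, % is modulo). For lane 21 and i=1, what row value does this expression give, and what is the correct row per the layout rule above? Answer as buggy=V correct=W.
`(lane / 4)*2 + (i % 2) + 8*(i / 2)`[21,1]⇒11
lane 21⇒21/4=5, 21 mod 4=1
i=1  r:2·1+1+0⇒3  c:5
row: 11 vs 3

buggy=11 correct=3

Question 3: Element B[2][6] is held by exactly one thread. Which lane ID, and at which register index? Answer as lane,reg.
c: 6->gid=6  r: 2->r8=0,tid=1,i&1=0
L=6*4+1=25  i=0*2+0=0

25,0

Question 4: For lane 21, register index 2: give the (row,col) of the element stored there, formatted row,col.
10,5

lane 21: grp=5 (21/4), tig=1 (21%4)
i=2: r=1*2+0+8=10, c=grp=5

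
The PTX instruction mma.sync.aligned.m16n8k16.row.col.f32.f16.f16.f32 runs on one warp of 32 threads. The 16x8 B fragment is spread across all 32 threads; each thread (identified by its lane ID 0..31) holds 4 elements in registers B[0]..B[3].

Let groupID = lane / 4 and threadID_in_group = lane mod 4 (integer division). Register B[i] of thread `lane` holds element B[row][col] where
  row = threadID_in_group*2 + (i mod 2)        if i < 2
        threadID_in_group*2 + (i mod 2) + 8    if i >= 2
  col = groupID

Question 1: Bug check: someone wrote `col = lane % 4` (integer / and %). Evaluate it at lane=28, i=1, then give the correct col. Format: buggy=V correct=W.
`lane % 4`[28,1]⇒0
lane 28⇒28/4=7, 28 mod 4=0
i=1  r:2·0+1+0⇒1  c:7
col: 0 vs 7

buggy=0 correct=7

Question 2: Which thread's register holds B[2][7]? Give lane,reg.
c=7->g=7  r=2->rb=0,t=1,b0=0
L=7*4+1=29  i=0*2+0=0

29,0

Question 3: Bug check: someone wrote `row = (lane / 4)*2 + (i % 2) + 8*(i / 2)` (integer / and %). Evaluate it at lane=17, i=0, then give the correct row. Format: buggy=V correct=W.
`(lane / 4)*2 + (i % 2) + 8*(i / 2)`[17,0]->8
lane 17->17/4=4, 17 mod 4=1
i=0  r:2·1+0+0->2  c:4
row: 8 vs 2

buggy=8 correct=2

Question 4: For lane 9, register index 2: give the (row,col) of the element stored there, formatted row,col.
lane 9→9/4=2, 9 mod 4=1
i=2  r:2·1+0+8→10  c:2

10,2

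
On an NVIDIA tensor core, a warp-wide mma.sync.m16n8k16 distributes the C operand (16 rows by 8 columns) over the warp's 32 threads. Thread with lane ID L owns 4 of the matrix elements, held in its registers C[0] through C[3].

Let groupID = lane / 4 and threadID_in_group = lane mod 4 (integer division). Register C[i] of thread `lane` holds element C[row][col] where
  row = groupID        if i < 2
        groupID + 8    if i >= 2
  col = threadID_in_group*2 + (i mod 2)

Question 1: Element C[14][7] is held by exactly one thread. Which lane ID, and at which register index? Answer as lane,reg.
r:14=>grp=6,rB=1  c:7=>tig=3,lo=1
L=6*4+3=27  i=1*2+1=3

27,3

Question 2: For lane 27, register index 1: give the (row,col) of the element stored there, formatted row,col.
lane 27: G=6 (27/4), T=3 (27%4)
i=1: r=6+0=6, c=3*2+1=7

6,7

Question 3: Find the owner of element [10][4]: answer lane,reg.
10,2

r:10=>grp=2,rB=1  c:4=>tig=2,lo=0
L=2*4+2=10  i=1*2+0=2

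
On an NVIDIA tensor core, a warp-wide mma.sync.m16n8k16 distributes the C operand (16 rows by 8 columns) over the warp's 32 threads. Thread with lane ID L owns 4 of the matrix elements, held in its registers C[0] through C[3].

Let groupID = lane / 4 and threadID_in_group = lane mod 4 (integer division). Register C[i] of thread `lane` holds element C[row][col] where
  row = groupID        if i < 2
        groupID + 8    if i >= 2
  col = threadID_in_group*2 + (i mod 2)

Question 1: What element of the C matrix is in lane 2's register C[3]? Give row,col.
8,5

L=2⇒gr=2>>2=0, th=2&3=2
[3]⇒row 0+8=8  col 2·2+1=5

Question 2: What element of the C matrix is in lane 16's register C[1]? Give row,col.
4,1

lane 16->16/4=4, 16 mod 4=0
i=1  r:4+0->4  c:2·0+1->1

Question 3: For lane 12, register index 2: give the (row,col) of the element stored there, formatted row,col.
11,0

lane 12: G=3 (12/4), T=0 (12%4)
i=2: r=3+8=11, c=0*2+0=0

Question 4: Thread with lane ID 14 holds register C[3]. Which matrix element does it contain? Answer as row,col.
lane 14: G=3 (14/4), T=2 (14%4)
i=3: r=3+8=11, c=2*2+1=5

11,5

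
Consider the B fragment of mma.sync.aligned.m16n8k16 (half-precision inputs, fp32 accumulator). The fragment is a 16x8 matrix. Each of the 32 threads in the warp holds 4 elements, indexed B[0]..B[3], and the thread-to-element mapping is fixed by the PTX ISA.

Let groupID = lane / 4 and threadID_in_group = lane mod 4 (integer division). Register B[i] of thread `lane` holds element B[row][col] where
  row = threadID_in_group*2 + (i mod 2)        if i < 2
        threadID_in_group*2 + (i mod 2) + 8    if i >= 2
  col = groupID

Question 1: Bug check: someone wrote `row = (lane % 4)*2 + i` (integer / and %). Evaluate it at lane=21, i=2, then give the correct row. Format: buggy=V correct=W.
buggy=4 correct=10

`(lane % 4)*2 + i`[21,2]->4
lane 21: gid=5 (21/4), tid=1 (21%4)
i=2: r=1*2+0+8=10, c=gid=5
row: 4 vs 10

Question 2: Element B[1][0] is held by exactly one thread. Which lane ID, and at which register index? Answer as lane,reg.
0,1

c=0->g=0  r=1->rb=0,t=0,b0=1
L=0*4+0=0  i=0*2+1=1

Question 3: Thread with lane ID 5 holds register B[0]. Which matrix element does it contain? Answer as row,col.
L=5⇒gr=5>>2=1, th=5&3=1
[0]⇒row 1·2+0+0=2  col gr=1

2,1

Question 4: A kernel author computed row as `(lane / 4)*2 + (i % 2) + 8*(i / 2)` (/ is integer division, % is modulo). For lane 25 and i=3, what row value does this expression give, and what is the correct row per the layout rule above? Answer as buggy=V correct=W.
buggy=21 correct=11

`(lane / 4)*2 + (i % 2) + 8*(i / 2)`[25,3]→21
25: G=6,T=1
[3] (1*2+1+8,6) = (11,6)
row: 21 vs 11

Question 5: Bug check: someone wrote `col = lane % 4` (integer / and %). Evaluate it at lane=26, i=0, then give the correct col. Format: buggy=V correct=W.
buggy=2 correct=6

`lane % 4`[26,0]->2
L=26->g=26>>2=6, t=26&3=2
[0]->row 2·2+0+0=4  col g=6
col: 2 vs 6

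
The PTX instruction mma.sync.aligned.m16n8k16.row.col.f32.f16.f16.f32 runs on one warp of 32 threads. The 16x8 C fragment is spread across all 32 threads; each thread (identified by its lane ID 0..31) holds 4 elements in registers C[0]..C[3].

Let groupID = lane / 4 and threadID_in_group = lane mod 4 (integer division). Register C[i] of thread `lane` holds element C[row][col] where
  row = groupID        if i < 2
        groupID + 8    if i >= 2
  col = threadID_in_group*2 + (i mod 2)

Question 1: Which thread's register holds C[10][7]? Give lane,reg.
r=10⇒gr=2,Rb=1  c=7⇒th=3,odd=1
L=2*4+3=11  i=1*2+1=3

11,3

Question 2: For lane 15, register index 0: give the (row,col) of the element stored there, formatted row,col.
3,6

lane 15: g=3 (15/4), t=3 (15%4)
i=0: r=3+0=3, c=3*2+0=6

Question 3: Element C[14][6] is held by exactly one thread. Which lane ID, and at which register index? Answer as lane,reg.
27,2

r=14⇒gr=6,Rb=1  c=6⇒th=3,odd=0
L=6*4+3=27  i=1*2+0=2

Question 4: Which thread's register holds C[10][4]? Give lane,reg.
10,2

r=10->g=2,rb=1  c=4->t=2,b0=0
L=2*4+2=10  i=1*2+0=2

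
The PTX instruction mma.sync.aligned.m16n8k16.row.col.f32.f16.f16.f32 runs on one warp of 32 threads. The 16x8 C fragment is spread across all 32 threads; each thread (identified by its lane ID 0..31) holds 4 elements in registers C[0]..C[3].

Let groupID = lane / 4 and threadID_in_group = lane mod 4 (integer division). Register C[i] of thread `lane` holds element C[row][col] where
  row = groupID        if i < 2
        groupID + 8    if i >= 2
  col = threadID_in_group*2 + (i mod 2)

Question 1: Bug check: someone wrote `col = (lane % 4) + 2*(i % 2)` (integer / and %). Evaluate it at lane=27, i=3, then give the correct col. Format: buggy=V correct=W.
buggy=5 correct=7

`(lane % 4) + 2*(i % 2)`[27,3]⇒5
27: gr=6,th=3
[3] (6+8,3*2+1) = (14,7)
col: 5 vs 7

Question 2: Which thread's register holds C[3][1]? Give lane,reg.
12,1

r=3->g=3,rb=0  c=1->t=0,b0=1
L=3*4+0=12  i=0*2+1=1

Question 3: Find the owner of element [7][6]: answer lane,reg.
31,0

r=7→G=7,rhi=0  c=6→T=3,p=0
L=7*4+3=31  i=0*2+0=0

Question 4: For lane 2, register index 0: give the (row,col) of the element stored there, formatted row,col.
0,4

2: gid=0,tid=2
[0] (0+0,2*2+0) = (0,4)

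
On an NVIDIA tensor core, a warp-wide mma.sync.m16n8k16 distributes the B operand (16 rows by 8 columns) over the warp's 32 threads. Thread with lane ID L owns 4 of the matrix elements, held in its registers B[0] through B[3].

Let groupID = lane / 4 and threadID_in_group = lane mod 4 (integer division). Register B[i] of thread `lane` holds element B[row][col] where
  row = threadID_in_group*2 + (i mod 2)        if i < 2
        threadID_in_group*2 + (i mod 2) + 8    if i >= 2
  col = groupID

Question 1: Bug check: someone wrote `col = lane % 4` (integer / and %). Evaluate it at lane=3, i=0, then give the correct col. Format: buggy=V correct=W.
buggy=3 correct=0

`lane % 4`[3,0]->3
3: g=0,t=3
[0] (3*2+0+0,0) = (6,0)
col: 3 vs 0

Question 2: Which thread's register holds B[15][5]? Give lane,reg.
23,3

c=5->g=5  r=15->rb=1,t=3,b0=1
L=5*4+3=23  i=1*2+1=3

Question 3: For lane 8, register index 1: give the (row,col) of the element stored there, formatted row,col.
L=8->gid=8>>2=2, tid=8&3=0
[1]->row 0·2+1+0=1  col gid=2

1,2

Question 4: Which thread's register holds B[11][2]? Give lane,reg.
9,3

c=2→G=2  r=11→rhi=1,T=1,p=1
L=2*4+1=9  i=1*2+1=3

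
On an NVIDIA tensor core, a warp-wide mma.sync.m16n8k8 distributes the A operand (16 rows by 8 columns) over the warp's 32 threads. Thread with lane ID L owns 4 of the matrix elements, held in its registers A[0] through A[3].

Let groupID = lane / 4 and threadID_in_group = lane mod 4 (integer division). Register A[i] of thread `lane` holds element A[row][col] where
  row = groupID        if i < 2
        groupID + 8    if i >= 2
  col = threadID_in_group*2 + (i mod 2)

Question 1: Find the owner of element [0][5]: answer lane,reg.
2,1

r: 0->gid=0,r8=0  c: 5->tid=2,i&1=1
L=0*4+2=2  i=0*2+1=1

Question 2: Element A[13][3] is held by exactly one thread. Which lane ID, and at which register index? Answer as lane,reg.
21,3

r:13=>grp=5,rB=1  c:3=>tig=1,lo=1
L=5*4+1=21  i=1*2+1=3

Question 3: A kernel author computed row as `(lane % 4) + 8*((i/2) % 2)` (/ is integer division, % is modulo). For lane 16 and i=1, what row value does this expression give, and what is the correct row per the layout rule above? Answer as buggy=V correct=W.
buggy=0 correct=4

`(lane % 4) + 8*((i/2) % 2)`[16,1]→0
lane 16→16/4=4, 16 mod 4=0
i=1  r:4+0→4  c:2·0+1→1
row: 0 vs 4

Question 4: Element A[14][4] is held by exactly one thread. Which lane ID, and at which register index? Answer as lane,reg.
26,2

r: 14->gid=6,r8=1  c: 4->tid=2,i&1=0
L=6*4+2=26  i=1*2+0=2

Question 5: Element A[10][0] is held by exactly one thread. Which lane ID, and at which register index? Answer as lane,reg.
8,2

r=10->g=2,rb=1  c=0->t=0,b0=0
L=2*4+0=8  i=1*2+0=2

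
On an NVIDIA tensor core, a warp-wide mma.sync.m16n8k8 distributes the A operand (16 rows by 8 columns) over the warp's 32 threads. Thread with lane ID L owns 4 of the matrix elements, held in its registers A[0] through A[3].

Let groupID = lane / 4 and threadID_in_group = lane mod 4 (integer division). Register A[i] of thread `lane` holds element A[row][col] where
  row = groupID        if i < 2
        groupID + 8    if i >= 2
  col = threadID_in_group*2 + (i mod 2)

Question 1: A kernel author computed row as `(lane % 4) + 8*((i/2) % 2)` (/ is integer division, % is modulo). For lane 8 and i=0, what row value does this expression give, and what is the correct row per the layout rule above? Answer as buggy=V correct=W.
`(lane % 4) + 8*((i/2) % 2)`[8,0]->0
L=8->g=8>>2=2, t=8&3=0
[0]->row 2+0=2  col 0·2+0=0
row: 0 vs 2

buggy=0 correct=2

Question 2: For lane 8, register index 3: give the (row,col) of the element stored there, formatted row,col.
L=8→G=8>>2=2, T=8&3=0
[3]→row 2+8=10  col 0·2+1=1

10,1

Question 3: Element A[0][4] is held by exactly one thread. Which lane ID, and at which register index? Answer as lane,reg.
r: 0->gid=0,r8=0  c: 4->tid=2,i&1=0
L=0*4+2=2  i=0*2+0=0

2,0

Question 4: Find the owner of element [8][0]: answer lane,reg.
0,2

r=8⇒gr=0,Rb=1  c=0⇒th=0,odd=0
L=0*4+0=0  i=1*2+0=2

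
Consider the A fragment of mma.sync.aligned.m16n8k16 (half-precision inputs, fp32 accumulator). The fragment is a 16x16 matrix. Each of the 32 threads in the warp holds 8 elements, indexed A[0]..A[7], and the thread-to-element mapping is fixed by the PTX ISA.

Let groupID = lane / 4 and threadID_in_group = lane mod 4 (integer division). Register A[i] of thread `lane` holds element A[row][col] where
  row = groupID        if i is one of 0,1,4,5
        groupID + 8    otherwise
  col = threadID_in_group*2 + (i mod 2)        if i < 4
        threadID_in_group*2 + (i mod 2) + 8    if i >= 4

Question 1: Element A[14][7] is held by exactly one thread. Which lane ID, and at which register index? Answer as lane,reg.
27,3

r:14=>grp=6,rB=1  c:7=>cB=0,tig=3,lo=1
L=6*4+3=27  i=0*4+1*2+1=3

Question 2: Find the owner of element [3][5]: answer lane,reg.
14,1

r=3⇒gr=3,Rb=0  c=5⇒Cb=0,th=2,odd=1
L=3*4+2=14  i=0*4+0*2+1=1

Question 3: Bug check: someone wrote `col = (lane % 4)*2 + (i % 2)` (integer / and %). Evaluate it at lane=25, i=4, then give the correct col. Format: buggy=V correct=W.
buggy=2 correct=10

`(lane % 4)*2 + (i % 2)`[25,4]⇒2
25: gr=6,th=1
[4] (6+0,1*2+0+8) = (6,10)
col: 2 vs 10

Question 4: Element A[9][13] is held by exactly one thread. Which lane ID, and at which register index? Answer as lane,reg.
6,7

r: 9->gid=1,r8=1  c: 13->c8=1,tid=2,i&1=1
L=1*4+2=6  i=1*4+1*2+1=7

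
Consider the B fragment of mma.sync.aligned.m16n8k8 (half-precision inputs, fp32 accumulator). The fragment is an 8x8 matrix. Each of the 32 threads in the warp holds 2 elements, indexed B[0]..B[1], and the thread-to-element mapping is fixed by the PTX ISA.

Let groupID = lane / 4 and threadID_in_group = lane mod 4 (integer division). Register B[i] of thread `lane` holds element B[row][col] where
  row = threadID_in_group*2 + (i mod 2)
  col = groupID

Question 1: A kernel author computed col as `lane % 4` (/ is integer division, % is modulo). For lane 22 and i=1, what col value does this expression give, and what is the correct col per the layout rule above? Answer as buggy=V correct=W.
buggy=2 correct=5

`lane % 4`[22,1]⇒2
22: gr=5,th=2
[1] (2*2+1,5) = (5,5)
col: 2 vs 5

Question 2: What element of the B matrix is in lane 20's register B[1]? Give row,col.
1,5

20: gid=5,tid=0
[1] (0*2+1,5) = (1,5)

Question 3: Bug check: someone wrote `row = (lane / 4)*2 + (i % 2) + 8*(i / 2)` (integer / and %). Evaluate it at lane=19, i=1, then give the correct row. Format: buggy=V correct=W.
`(lane / 4)*2 + (i % 2) + 8*(i / 2)`[19,1]=>9
19: grp=4,tig=3
[1] (3*2+1,4) = (7,4)
row: 9 vs 7

buggy=9 correct=7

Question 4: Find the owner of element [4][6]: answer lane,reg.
c=6->g=6  r=4->t=2,b0=0
L=6*4+2=26  i=0=0

26,0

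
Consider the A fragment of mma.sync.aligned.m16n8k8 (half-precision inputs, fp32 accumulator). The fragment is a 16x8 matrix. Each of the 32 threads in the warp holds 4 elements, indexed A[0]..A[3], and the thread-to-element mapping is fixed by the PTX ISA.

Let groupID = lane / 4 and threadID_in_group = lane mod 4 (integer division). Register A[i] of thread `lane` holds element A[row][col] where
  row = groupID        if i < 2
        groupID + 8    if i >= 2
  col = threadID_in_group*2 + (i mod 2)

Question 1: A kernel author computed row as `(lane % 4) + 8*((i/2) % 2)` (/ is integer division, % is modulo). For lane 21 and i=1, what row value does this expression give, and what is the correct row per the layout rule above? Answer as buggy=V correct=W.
buggy=1 correct=5

`(lane % 4) + 8*((i/2) % 2)`[21,1]=>1
lane 21: grp=5 (21/4), tig=1 (21%4)
i=1: r=5+0=5, c=1*2+1=3
row: 1 vs 5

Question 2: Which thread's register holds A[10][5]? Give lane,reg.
10,3

r=10->g=2,rb=1  c=5->t=2,b0=1
L=2*4+2=10  i=1*2+1=3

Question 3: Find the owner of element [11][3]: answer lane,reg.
r=11->g=3,rb=1  c=3->t=1,b0=1
L=3*4+1=13  i=1*2+1=3

13,3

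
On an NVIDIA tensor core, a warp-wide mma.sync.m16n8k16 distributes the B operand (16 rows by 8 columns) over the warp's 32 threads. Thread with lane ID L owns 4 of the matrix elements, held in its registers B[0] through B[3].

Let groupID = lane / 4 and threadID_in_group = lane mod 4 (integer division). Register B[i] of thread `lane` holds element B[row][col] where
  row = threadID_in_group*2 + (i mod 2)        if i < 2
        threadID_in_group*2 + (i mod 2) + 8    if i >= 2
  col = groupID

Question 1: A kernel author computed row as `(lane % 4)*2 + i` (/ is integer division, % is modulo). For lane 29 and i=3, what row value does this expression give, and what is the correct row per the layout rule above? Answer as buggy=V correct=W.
buggy=5 correct=11

`(lane % 4)*2 + i`[29,3]→5
lane 29→29/4=7, 29 mod 4=1
i=3  r:2·1+1+8→11  c:7
row: 5 vs 11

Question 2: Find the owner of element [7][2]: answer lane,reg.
c=2⇒gr=2  r=7⇒Rb=0,th=3,odd=1
L=2*4+3=11  i=0*2+1=1

11,1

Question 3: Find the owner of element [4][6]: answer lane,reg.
c=6→G=6  r=4→rhi=0,T=2,p=0
L=6*4+2=26  i=0*2+0=0

26,0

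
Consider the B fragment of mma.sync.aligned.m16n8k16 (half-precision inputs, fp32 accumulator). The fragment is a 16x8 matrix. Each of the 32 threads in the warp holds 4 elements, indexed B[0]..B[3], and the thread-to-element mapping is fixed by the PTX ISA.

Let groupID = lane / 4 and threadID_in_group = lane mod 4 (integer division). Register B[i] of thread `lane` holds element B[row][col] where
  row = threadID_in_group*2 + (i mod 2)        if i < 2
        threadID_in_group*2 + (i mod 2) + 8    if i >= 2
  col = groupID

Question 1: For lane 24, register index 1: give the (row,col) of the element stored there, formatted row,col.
24: grp=6,tig=0
[1] (0*2+1+0,6) = (1,6)

1,6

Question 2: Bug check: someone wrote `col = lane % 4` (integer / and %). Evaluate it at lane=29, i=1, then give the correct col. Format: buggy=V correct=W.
buggy=1 correct=7

`lane % 4`[29,1]->1
29: gid=7,tid=1
[1] (1*2+1+0,7) = (3,7)
col: 1 vs 7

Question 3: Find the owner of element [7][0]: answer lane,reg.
3,1

c: 0->gid=0  r: 7->r8=0,tid=3,i&1=1
L=0*4+3=3  i=0*2+1=1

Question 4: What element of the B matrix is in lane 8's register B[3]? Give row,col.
L=8->gid=8>>2=2, tid=8&3=0
[3]->row 0·2+1+8=9  col gid=2

9,2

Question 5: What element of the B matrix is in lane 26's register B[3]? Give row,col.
lane 26: gr=6 (26/4), th=2 (26%4)
i=3: r=2*2+1+8=13, c=gr=6

13,6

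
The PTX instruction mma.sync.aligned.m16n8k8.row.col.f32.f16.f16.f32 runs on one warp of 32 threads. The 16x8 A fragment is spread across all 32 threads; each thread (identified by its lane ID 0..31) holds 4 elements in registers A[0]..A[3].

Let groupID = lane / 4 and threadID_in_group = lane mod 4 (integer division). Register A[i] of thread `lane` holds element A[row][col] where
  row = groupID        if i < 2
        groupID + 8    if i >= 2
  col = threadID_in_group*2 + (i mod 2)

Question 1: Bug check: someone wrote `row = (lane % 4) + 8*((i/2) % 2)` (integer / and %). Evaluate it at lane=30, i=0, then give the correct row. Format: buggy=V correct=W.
`(lane % 4) + 8*((i/2) % 2)`[30,0]->2
L=30->g=30>>2=7, t=30&3=2
[0]->row 7+0=7  col 2·2+0=4
row: 2 vs 7

buggy=2 correct=7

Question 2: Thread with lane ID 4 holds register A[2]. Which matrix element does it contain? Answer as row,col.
9,0

4: g=1,t=0
[2] (1+8,0*2+0) = (9,0)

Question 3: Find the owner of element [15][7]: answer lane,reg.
r=15->g=7,rb=1  c=7->t=3,b0=1
L=7*4+3=31  i=1*2+1=3

31,3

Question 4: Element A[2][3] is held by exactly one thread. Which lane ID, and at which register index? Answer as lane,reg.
9,1

r=2⇒gr=2,Rb=0  c=3⇒th=1,odd=1
L=2*4+1=9  i=0*2+1=1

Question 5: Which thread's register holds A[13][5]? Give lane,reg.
r:13=>grp=5,rB=1  c:5=>tig=2,lo=1
L=5*4+2=22  i=1*2+1=3

22,3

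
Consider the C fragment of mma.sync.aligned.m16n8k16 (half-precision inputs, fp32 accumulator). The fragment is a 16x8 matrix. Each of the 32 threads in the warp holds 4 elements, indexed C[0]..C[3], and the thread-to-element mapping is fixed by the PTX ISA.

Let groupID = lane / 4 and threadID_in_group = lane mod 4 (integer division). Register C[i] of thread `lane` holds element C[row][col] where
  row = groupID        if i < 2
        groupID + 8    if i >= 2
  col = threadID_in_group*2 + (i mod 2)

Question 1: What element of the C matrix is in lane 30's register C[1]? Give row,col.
L=30->gid=30>>2=7, tid=30&3=2
[1]->row 7+0=7  col 2·2+1=5

7,5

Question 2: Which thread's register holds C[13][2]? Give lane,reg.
r: 13->gid=5,r8=1  c: 2->tid=1,i&1=0
L=5*4+1=21  i=1*2+0=2

21,2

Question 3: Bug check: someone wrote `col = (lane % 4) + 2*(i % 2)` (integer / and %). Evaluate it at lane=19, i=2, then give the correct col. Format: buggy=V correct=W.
buggy=3 correct=6

`(lane % 4) + 2*(i % 2)`[19,2]->3
L=19->gid=19>>2=4, tid=19&3=3
[2]->row 4+8=12  col 3·2+0=6
col: 3 vs 6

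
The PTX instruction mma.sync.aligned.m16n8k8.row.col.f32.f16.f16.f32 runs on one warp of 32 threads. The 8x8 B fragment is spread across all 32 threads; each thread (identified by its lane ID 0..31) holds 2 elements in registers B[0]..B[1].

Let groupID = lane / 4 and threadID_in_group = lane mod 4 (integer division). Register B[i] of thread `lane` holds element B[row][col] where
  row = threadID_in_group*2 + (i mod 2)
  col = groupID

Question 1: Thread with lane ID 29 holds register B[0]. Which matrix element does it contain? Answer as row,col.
2,7

lane 29: G=7 (29/4), T=1 (29%4)
i=0: r=1*2+0=2, c=G=7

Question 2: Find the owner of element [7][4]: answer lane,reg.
19,1

c=4→G=4  r=7→T=3,p=1
L=4*4+3=19  i=1=1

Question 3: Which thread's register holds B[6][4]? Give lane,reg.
19,0

c=4⇒gr=4  r=6⇒th=3,odd=0
L=4*4+3=19  i=0=0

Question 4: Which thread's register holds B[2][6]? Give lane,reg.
c=6->g=6  r=2->t=1,b0=0
L=6*4+1=25  i=0=0

25,0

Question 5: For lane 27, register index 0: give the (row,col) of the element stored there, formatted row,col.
L=27→G=27>>2=6, T=27&3=3
[0]→row 3·2+0=6  col G=6

6,6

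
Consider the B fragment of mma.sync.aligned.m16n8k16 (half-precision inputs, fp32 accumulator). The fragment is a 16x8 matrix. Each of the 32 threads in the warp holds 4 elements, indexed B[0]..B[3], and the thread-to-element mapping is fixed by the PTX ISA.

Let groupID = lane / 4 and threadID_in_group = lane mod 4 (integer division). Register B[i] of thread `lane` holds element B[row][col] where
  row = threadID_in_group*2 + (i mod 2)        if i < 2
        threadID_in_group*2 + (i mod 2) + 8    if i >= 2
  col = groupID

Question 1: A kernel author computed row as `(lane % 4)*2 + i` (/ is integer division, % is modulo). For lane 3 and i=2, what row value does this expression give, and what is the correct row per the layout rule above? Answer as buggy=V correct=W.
`(lane % 4)*2 + i`[3,2]→8
lane 3: G=0 (3/4), T=3 (3%4)
i=2: r=3*2+0+8=14, c=G=0
row: 8 vs 14

buggy=8 correct=14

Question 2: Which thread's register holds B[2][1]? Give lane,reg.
c: 1->gid=1  r: 2->r8=0,tid=1,i&1=0
L=1*4+1=5  i=0*2+0=0

5,0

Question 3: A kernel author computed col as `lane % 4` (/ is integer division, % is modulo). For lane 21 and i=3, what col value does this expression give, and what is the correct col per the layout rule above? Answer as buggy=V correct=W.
`lane % 4`[21,3]->1
21: gid=5,tid=1
[3] (1*2+1+8,5) = (11,5)
col: 1 vs 5

buggy=1 correct=5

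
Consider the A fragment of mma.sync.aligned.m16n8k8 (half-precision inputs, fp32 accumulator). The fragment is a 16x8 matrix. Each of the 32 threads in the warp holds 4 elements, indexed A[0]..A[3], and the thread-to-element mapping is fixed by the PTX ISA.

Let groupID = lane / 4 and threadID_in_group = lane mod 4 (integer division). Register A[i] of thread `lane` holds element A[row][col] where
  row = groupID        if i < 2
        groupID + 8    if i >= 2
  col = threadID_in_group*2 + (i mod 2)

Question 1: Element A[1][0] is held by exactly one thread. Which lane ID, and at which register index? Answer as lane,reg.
r=1->g=1,rb=0  c=0->t=0,b0=0
L=1*4+0=4  i=0*2+0=0

4,0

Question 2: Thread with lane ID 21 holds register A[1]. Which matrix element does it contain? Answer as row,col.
lane 21: grp=5 (21/4), tig=1 (21%4)
i=1: r=5+0=5, c=1*2+1=3

5,3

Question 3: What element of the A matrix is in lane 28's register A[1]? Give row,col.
7,1

L=28->g=28>>2=7, t=28&3=0
[1]->row 7+0=7  col 0·2+1=1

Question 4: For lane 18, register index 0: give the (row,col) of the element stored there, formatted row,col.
4,4

18: G=4,T=2
[0] (4+0,2*2+0) = (4,4)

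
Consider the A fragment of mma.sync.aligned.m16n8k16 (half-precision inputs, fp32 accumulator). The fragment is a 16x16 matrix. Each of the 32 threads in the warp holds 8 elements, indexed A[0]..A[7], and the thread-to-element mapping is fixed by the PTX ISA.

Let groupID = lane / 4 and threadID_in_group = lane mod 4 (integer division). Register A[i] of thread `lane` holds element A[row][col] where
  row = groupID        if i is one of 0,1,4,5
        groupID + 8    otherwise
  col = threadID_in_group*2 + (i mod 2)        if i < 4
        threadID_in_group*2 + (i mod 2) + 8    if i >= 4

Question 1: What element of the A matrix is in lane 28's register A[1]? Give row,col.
lane 28: gr=7 (28/4), th=0 (28%4)
i=1: r=7+0=7, c=0*2+1+0=1

7,1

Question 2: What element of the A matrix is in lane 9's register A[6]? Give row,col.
L=9→G=9>>2=2, T=9&3=1
[6]→row 2+8=10  col 1·2+0+8=10

10,10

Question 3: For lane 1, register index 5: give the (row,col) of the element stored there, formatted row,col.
0,11

lane 1→1/4=0, 1 mod 4=1
i=5  r:0+0→0  c:2·1+1+8→11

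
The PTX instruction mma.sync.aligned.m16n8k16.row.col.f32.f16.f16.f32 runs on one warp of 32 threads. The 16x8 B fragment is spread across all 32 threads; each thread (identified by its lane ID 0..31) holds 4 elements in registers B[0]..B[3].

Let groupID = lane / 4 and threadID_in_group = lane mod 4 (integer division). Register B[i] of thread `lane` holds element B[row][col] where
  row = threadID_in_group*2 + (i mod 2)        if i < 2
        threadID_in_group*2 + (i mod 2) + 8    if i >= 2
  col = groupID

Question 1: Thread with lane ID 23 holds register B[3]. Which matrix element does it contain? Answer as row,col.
lane 23=>23/4=5, 23 mod 4=3
i=3  r:2·3+1+8=>15  c:5

15,5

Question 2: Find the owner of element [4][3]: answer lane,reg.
c:3=>grp=3  r:4=>rB=0,tig=2,lo=0
L=3*4+2=14  i=0*2+0=0

14,0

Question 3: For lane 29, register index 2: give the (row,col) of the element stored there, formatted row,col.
10,7

lane 29: G=7 (29/4), T=1 (29%4)
i=2: r=1*2+0+8=10, c=G=7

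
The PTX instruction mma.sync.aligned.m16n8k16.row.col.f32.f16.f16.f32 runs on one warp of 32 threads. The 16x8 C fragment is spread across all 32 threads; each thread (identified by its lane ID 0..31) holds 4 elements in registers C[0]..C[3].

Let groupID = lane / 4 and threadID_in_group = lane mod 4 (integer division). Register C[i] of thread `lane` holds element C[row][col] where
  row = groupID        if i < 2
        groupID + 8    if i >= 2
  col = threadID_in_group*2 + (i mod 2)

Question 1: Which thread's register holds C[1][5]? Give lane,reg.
6,1

r=1->g=1,rb=0  c=5->t=2,b0=1
L=1*4+2=6  i=0*2+1=1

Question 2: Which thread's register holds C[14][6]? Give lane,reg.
r: 14->gid=6,r8=1  c: 6->tid=3,i&1=0
L=6*4+3=27  i=1*2+0=2

27,2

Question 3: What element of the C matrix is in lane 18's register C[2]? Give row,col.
lane 18: grp=4 (18/4), tig=2 (18%4)
i=2: r=4+8=12, c=2*2+0=4

12,4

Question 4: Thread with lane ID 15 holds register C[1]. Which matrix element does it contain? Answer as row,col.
3,7

15: gid=3,tid=3
[1] (3+0,3*2+1) = (3,7)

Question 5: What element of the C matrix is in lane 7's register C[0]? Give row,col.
1,6

lane 7: gr=1 (7/4), th=3 (7%4)
i=0: r=1+0=1, c=3*2+0=6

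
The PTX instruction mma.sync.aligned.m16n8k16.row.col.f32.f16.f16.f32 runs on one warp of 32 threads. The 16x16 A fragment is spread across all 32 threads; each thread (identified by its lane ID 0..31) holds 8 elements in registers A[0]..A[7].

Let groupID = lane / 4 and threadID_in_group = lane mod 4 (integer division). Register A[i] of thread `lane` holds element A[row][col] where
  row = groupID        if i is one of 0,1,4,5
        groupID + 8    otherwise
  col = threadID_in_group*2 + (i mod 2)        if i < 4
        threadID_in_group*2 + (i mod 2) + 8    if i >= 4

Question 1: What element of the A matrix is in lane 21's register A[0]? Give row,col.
5,2

lane 21: g=5 (21/4), t=1 (21%4)
i=0: r=5+0=5, c=1*2+0+0=2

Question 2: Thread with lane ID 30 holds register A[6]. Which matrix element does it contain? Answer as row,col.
30: g=7,t=2
[6] (7+8,2*2+0+8) = (15,12)

15,12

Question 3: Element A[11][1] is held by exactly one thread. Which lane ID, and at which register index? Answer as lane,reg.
r: 11->gid=3,r8=1  c: 1->c8=0,tid=0,i&1=1
L=3*4+0=12  i=0*4+1*2+1=3

12,3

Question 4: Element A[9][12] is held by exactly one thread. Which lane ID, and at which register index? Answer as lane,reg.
6,6

r: 9->gid=1,r8=1  c: 12->c8=1,tid=2,i&1=0
L=1*4+2=6  i=1*4+1*2+0=6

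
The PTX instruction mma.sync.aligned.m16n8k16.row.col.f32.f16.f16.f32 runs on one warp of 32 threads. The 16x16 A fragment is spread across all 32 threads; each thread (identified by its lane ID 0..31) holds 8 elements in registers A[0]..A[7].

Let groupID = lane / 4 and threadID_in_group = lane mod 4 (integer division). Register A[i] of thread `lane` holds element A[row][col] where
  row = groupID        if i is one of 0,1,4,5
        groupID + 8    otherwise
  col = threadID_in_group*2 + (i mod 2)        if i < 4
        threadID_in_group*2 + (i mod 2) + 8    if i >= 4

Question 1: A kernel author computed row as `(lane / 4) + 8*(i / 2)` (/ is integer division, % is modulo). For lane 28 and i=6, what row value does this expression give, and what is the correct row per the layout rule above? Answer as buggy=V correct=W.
buggy=31 correct=15

`(lane / 4) + 8*(i / 2)`[28,6]→31
28: G=7,T=0
[6] (7+8,0*2+0+8) = (15,8)
row: 31 vs 15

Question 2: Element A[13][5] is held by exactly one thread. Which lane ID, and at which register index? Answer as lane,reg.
r=13⇒gr=5,Rb=1  c=5⇒Cb=0,th=2,odd=1
L=5*4+2=22  i=0*4+1*2+1=3

22,3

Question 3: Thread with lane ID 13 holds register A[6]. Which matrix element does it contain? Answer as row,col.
11,10

lane 13: G=3 (13/4), T=1 (13%4)
i=6: r=3+8=11, c=1*2+0+8=10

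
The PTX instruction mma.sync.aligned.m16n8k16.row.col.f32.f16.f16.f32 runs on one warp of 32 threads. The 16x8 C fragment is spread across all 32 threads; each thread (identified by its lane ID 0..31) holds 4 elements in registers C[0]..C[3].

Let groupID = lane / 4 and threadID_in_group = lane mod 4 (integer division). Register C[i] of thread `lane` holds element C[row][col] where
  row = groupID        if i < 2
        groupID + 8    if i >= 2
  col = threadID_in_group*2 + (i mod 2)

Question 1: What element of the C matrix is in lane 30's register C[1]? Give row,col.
7,5

L=30⇒gr=30>>2=7, th=30&3=2
[1]⇒row 7+0=7  col 2·2+1=5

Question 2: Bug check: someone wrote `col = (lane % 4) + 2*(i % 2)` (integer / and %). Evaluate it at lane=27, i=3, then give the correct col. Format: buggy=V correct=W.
`(lane % 4) + 2*(i % 2)`[27,3]=>5
27: grp=6,tig=3
[3] (6+8,3*2+1) = (14,7)
col: 5 vs 7

buggy=5 correct=7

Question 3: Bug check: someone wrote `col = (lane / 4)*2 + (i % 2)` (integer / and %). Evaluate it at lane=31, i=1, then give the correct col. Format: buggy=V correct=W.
`(lane / 4)*2 + (i % 2)`[31,1]→15
lane 31→31/4=7, 31 mod 4=3
i=1  r:7+0→7  c:2·3+1→7
col: 15 vs 7

buggy=15 correct=7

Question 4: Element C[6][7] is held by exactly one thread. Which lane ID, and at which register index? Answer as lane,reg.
27,1

r=6⇒gr=6,Rb=0  c=7⇒th=3,odd=1
L=6*4+3=27  i=0*2+1=1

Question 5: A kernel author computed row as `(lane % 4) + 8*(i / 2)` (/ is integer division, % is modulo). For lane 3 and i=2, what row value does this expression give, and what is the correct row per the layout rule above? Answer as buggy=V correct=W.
`(lane % 4) + 8*(i / 2)`[3,2]=>11
lane 3: grp=0 (3/4), tig=3 (3%4)
i=2: r=0+8=8, c=3*2+0=6
row: 11 vs 8

buggy=11 correct=8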